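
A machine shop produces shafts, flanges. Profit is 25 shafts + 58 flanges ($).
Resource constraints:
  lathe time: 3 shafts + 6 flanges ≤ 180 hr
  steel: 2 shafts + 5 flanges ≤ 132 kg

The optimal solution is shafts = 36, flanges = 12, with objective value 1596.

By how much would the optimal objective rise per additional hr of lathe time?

3

At the optimum: lathe time uses 180 of 180 (binding); steel uses 132 of 132 (binding).
The binding rows give the dual system: 3·y_lathe time + 2·y_steel = 25 and 6·y_lathe time + 5·y_steel = 58.
Solving: y_lathe time = 3, y_steel = 8.
Shadow price of lathe time = 3.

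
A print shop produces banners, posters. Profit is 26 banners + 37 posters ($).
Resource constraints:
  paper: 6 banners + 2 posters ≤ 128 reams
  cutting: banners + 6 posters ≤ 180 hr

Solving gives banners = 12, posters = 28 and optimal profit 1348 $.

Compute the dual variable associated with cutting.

At the optimum: paper uses 128 of 128 (binding); cutting uses 180 of 180 (binding).
Dual feasibility on the basic columns requires 6·y_paper + 1·y_cutting = 26, 2·y_paper + 6·y_cutting = 37.
→ y_paper = 3.5 and y_cutting = 5.
Shadow price of cutting = 5.

5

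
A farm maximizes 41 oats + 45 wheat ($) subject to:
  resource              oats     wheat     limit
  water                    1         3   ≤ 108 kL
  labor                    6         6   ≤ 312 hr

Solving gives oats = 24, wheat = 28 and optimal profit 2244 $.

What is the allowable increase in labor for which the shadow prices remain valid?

336

Binding constraints: water, labor. The basis is B = [[1,3],[6,6]] with det -12.
Per unit increase in labor, x* moves by d = (0.25, -0.0833).
The basis stays optimal until wheat reaches 0; allowable increase = 336 hr.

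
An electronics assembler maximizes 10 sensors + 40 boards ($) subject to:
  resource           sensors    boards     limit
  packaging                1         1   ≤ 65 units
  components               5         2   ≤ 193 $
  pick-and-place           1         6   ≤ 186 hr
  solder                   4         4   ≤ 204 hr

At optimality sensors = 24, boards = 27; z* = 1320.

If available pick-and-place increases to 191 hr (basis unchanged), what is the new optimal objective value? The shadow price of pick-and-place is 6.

Δb = 5, so new z* = 1320 + (6)·(5) = 1320 + 30 = 1350.

1350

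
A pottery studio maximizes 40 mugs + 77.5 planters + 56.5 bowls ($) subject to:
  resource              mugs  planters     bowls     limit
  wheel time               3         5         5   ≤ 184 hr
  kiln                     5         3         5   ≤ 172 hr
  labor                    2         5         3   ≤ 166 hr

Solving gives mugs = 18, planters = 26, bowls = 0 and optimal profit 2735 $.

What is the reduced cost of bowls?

-8

At the optimum: wheel time uses 184 of 184 (binding); kiln uses 168 of 172 (slack = 4); labor uses 166 of 166 (binding).
By complementary slackness, y = 0 for the non-binding constraint.
The binding rows give the dual system: 3·y_wheel time + 2·y_labor = 40 and 5·y_wheel time + 5·y_labor = 77.5.
This yields shadow prices y_wheel time = 9, y_labor = 6.5.
Reduced cost of bowls: c₃ − yᵀa₃ = 56.5 − (9·5 + 6.5·3) = 56.5 − 64.5 = -8.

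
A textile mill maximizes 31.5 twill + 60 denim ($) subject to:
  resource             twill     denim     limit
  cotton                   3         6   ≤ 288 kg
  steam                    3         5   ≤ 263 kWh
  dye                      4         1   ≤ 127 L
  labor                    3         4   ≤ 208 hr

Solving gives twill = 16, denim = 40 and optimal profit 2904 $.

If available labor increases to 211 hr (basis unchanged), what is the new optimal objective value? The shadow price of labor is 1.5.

Δb = 3, so new z* = 2904 + (1.5)·(3) = 2904 + 4.5 = 2908.5.

2908.5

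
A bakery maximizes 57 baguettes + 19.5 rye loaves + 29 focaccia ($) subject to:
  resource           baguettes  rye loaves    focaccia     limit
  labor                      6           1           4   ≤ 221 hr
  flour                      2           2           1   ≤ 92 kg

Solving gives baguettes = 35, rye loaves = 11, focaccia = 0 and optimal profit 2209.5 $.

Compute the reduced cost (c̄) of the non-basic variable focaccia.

Check each constraint at x*: labor 221/221 (tight); flour 92/92 (tight).
From A_Bᵀ y = c: 6·y_labor + 2·y_flour = 57; 1·y_labor + 2·y_flour = 19.5.
Solving: y_labor = 7.5, y_flour = 6.
Reduced cost of focaccia: c₃ − yᵀa₃ = 29 − (7.5·4 + 6·1) = 29 − 36 = -7.

-7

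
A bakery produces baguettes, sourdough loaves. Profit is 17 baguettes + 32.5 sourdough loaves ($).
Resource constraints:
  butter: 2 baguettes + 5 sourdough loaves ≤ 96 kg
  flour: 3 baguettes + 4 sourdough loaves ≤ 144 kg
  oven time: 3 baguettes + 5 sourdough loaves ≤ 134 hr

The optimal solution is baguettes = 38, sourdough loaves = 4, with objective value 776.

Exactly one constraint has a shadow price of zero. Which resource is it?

flour

butter: 96/96 (binding)
flour: 130/144 (slack 14)
oven time: 134/134 (binding)
By complementary slackness, a constraint with positive slack has shadow price 0 → flour.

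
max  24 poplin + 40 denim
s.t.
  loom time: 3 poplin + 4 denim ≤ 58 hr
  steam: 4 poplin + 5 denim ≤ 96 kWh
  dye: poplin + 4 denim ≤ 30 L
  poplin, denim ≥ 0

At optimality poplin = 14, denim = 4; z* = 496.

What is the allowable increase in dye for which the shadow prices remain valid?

Binding constraints: loom time, dye. The basis is B = [[3,4],[1,4]] with det 8.
Per unit increase in dye, x* moves by d = (-0.5, 0.375).
The basis stays optimal until poplin reaches 0; allowable increase = 28 L.

28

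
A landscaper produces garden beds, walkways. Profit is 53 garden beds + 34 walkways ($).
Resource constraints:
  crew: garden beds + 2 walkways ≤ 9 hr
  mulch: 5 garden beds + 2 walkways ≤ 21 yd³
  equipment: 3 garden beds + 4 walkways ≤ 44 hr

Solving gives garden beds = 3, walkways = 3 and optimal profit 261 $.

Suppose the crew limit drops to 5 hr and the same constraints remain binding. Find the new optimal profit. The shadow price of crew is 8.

229

Δb = -4, so new z* = 261 + (8)·(-4) = 261 − 32 = 229.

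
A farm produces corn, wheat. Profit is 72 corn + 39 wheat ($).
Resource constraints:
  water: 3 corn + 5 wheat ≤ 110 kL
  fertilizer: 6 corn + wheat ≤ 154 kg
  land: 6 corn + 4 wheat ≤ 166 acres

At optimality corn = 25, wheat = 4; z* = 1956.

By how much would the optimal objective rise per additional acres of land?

Check each constraint at x*: water 95/110 (slack 15); fertilizer 154/154 (tight); land 166/166 (tight).
Slack constraints have shadow price 0 (complementary slackness).
Dual feasibility on the basic columns requires 6·y_fertilizer + 6·y_land = 72, 1·y_fertilizer + 4·y_land = 39.
This yields shadow prices y_fertilizer = 3, y_land = 9.
Shadow price of land = 9.

9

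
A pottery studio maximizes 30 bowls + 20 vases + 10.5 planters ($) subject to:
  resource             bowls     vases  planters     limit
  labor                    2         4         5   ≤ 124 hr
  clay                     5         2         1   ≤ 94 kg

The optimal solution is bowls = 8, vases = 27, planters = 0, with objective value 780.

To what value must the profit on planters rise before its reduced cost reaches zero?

17.5

Check each constraint at x*: labor 124/124 (tight); clay 94/94 (tight).
Dual feasibility on the basic columns requires 2·y_labor + 5·y_clay = 30, 4·y_labor + 2·y_clay = 20.
This yields shadow prices y_labor = 2.5, y_clay = 5.
planters enters the basis when its profit ≥ yᵀa₃ = 2.5·5 + 5·1 = 17.5.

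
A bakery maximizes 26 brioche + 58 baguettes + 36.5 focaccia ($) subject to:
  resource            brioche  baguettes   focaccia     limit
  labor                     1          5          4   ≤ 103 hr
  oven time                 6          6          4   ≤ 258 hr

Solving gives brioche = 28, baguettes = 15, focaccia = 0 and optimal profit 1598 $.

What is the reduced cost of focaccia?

-7.5

Both labor and oven time are binding at x*.
Dual feasibility on the basic columns requires 1·y_labor + 6·y_oven time = 26, 5·y_labor + 6·y_oven time = 58.
→ y_labor = 8 and y_oven time = 3.
Reduced cost of focaccia: c₃ − yᵀa₃ = 36.5 − (8·4 + 3·4) = 36.5 − 44 = -7.5.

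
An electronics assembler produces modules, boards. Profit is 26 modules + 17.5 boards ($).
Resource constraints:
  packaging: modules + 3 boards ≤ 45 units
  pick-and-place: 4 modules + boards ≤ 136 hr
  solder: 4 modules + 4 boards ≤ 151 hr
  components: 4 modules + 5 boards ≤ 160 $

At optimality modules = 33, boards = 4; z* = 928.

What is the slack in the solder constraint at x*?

solder used = 4·33 + 4·4 = 148; slack = 151 − 148 = 3.

3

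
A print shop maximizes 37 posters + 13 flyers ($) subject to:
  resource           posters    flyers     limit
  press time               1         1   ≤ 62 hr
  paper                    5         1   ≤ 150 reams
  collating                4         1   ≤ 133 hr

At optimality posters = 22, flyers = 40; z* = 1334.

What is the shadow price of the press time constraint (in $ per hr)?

7

Binding: press time and paper. Non-binding: collating (5 unused).
By complementary slackness, y = 0 for the non-binding constraint.
From A_Bᵀ y = c: 1·y_press time + 5·y_paper = 37; 1·y_press time + 1·y_paper = 13.
→ y_press time = 7 and y_paper = 6.
Shadow price of press time = 7.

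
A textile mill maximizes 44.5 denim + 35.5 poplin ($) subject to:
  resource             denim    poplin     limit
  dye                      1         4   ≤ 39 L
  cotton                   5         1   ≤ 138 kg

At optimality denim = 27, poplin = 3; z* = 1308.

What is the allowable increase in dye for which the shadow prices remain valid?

Binding constraints: dye, cotton. The basis is B = [[1,4],[5,1]] with det -19.
Per unit increase in dye, x* moves by d = (-0.0526, 0.2632).
The basis stays optimal until denim reaches 0; allowable increase = 513 L.

513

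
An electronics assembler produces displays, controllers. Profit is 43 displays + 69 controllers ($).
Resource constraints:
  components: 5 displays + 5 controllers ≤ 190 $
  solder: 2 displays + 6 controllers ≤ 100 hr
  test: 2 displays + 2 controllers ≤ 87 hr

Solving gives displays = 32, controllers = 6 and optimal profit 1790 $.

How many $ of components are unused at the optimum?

components used = 5·32 + 5·6 = 190; slack = 190 − 190 = 0.

0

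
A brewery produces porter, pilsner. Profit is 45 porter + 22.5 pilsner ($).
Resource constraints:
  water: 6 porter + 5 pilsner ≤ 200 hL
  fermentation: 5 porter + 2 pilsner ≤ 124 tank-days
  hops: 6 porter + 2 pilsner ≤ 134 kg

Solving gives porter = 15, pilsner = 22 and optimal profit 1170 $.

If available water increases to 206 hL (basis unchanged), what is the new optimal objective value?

Binding: water and hops. Non-binding: fermentation (5 unused).
Since fermentation is not tight, its dual is 0.
From A_Bᵀ y = c: 6·y_water + 6·y_hops = 45; 5·y_water + 2·y_hops = 22.5.
This yields shadow prices y_water = 2.5, y_hops = 5.
Δz = y_water·Δb = 2.5 × (6) = 15, so new z* = 1170 + 15 = 1185.

1185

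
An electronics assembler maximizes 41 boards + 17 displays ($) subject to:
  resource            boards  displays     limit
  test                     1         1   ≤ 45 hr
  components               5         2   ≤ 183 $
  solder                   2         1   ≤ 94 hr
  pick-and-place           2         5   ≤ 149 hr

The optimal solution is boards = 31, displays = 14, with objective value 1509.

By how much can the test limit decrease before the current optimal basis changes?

Binding constraints: test, components. The basis is B = [[1,1],[5,2]] with det -3.
Per unit decrease in test, x* moves by d = (0.6667, -1.6667).
The basis stays optimal until displays reaches 0; allowable decrease = 8.4 hr.

8.4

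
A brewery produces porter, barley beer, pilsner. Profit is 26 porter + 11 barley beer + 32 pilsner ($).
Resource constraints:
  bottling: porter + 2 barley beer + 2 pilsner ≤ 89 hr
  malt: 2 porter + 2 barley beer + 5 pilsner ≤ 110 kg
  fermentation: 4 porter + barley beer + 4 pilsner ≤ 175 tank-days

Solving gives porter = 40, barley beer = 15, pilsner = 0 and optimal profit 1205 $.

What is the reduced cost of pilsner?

-3

At the optimum: bottling uses 70 of 89 (slack = 19); malt uses 110 of 110 (binding); fermentation uses 175 of 175 (binding).
Since bottling is not tight, its dual is 0.
The binding rows give the dual system: 2·y_malt + 4·y_fermentation = 26 and 2·y_malt + 1·y_fermentation = 11.
→ y_malt = 3 and y_fermentation = 5.
Reduced cost of pilsner: c₃ − yᵀa₃ = 32 − (3·5 + 5·4) = 32 − 35 = -3.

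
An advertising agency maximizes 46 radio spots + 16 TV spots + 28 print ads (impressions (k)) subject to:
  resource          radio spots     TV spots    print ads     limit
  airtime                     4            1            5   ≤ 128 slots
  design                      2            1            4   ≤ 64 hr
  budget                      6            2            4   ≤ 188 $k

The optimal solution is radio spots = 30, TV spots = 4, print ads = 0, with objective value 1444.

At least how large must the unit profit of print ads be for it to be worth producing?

36

Binding: design and budget. Non-binding: airtime (4 unused).
Slack constraints have shadow price 0 (complementary slackness).
The binding rows give the dual system: 2·y_design + 6·y_budget = 46 and 1·y_design + 2·y_budget = 16.
→ y_design = 2 and y_budget = 7.
print ads enters the basis when its profit ≥ yᵀa₃ = 2·4 + 7·4 = 36.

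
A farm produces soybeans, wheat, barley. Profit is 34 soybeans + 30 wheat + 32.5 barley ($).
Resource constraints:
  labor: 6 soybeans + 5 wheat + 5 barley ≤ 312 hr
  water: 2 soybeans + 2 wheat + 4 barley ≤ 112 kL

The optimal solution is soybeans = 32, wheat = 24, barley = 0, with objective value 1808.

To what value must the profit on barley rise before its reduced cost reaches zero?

40

Both labor and water are binding at x*.
From A_Bᵀ y = c: 6·y_labor + 2·y_water = 34; 5·y_labor + 2·y_water = 30.
This yields shadow prices y_labor = 4, y_water = 5.
barley enters the basis when its profit ≥ yᵀa₃ = 4·5 + 5·4 = 40.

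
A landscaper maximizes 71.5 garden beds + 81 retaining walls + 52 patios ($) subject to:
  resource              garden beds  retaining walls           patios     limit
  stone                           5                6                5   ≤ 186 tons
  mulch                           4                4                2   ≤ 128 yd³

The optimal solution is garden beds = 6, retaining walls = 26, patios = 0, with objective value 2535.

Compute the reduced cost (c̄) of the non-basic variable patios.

-7.5

At the optimum: stone uses 186 of 186 (binding); mulch uses 128 of 128 (binding).
Dual feasibility on the basic columns requires 5·y_stone + 4·y_mulch = 71.5, 6·y_stone + 4·y_mulch = 81.
This yields shadow prices y_stone = 9.5, y_mulch = 6.
Reduced cost of patios: c₃ − yᵀa₃ = 52 − (9.5·5 + 6·2) = 52 − 59.5 = -7.5.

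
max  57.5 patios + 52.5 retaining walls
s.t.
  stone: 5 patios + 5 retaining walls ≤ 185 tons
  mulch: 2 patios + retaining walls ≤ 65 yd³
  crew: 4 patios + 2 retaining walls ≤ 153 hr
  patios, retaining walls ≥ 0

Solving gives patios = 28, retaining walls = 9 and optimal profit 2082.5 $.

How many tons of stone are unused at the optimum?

0

stone used = 5·28 + 5·9 = 185; slack = 185 − 185 = 0.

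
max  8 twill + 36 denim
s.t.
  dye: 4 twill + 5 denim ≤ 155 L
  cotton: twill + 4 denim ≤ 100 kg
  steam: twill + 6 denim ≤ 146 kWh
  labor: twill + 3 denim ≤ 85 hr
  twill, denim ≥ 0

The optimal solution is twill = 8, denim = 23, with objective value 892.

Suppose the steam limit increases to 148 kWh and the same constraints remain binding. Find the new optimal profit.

Check each constraint at x*: dye 147/155 (slack 8); cotton 100/100 (tight); steam 146/146 (tight); labor 77/85 (slack 8).
By complementary slackness, y = 0 for the non-binding constraints.
The binding rows give the dual system: 1·y_cotton + 1·y_steam = 8 and 4·y_cotton + 6·y_steam = 36.
→ y_cotton = 6 and y_steam = 2.
Δz = y_steam·Δb = 2 × (2) = 4, so new z* = 892 + 4 = 896.

896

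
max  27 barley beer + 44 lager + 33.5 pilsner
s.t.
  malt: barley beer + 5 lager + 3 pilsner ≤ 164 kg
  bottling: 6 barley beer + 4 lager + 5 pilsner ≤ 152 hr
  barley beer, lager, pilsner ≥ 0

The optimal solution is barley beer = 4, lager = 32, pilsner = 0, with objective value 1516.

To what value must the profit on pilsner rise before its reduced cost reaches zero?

35.5

Both malt and bottling are binding at x*.
The binding rows give the dual system: 1·y_malt + 6·y_bottling = 27 and 5·y_malt + 4·y_bottling = 44.
Solving: y_malt = 6, y_bottling = 3.5.
pilsner enters the basis when its profit ≥ yᵀa₃ = 6·3 + 3.5·5 = 35.5.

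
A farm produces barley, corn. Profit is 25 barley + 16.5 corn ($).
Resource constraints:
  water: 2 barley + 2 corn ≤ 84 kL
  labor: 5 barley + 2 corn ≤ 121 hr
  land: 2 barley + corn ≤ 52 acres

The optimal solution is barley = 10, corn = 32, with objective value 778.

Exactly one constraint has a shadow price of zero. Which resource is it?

labor

water: 84/84 (binding)
labor: 114/121 (slack 7)
land: 52/52 (binding)
By complementary slackness, a constraint with positive slack has shadow price 0 → labor.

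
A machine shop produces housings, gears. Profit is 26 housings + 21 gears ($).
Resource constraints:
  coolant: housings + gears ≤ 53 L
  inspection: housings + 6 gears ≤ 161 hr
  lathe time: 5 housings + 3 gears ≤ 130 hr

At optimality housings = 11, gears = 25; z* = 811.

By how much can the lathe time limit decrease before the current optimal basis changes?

Binding constraints: inspection, lathe time. The basis is B = [[1,6],[5,3]] with det -27.
Per unit decrease in lathe time, x* moves by d = (-0.2222, 0.037).
The basis stays optimal until housings reaches 0; allowable decrease = 49.5 hr.

49.5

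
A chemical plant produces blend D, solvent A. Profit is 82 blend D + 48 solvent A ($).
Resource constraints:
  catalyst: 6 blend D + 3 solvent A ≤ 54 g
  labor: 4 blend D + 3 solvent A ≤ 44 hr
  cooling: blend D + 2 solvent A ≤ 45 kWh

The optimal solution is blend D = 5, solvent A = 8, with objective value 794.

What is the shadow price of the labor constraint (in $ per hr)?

Binding: catalyst and labor. Non-binding: cooling (24 unused).
By complementary slackness, y = 0 for the non-binding constraint.
From A_Bᵀ y = c: 6·y_catalyst + 4·y_labor = 82; 3·y_catalyst + 3·y_labor = 48.
→ y_catalyst = 9 and y_labor = 7.
Shadow price of labor = 7.

7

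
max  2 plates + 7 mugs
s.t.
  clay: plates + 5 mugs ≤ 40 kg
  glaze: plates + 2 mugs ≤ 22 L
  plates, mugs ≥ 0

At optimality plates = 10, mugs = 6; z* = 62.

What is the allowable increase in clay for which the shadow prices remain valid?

15

Binding constraints: clay, glaze. The basis is B = [[1,5],[1,2]] with det -3.
Per unit increase in clay, x* moves by d = (-0.6667, 0.3333).
The basis stays optimal until plates reaches 0; allowable increase = 15 kg.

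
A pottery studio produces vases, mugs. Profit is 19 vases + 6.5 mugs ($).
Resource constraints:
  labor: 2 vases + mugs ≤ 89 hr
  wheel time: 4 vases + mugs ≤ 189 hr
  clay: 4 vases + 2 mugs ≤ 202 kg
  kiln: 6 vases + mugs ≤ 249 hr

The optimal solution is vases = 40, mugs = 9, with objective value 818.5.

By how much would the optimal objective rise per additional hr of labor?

5

Check each constraint at x*: labor 89/89 (tight); wheel time 169/189 (slack 20); clay 178/202 (slack 24); kiln 249/249 (tight).
Slack constraints have shadow price 0 (complementary slackness).
Dual feasibility on the basic columns requires 2·y_labor + 6·y_kiln = 19, 1·y_labor + 1·y_kiln = 6.5.
Solving: y_labor = 5, y_kiln = 1.5.
Shadow price of labor = 5.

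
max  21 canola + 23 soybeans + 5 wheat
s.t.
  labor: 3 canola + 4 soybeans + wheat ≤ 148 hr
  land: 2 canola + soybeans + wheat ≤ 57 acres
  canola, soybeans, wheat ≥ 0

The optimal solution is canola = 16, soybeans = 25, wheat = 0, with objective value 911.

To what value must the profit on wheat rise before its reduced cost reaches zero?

Check each constraint at x*: labor 148/148 (tight); land 57/57 (tight).
Dual feasibility on the basic columns requires 3·y_labor + 2·y_land = 21, 4·y_labor + 1·y_land = 23.
Solving: y_labor = 5, y_land = 3.
wheat enters the basis when its profit ≥ yᵀa₃ = 5·1 + 3·1 = 8.

8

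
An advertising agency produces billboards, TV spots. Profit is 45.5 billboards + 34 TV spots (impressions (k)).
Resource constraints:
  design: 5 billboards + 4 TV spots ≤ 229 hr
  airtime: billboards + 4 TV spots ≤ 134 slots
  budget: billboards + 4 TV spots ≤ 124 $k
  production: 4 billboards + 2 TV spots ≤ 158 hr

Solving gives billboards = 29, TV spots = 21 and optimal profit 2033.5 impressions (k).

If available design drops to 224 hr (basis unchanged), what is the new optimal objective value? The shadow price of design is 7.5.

Δb = -5, so new z* = 2033.5 + (7.5)·(-5) = 2033.5 − 37.5 = 1996.

1996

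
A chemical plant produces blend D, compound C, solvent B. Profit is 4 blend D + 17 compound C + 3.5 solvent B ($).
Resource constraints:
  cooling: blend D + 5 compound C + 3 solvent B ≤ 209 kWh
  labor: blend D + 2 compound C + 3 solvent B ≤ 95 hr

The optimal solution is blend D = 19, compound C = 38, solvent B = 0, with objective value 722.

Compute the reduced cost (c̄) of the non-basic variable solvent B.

-8.5

Both cooling and labor are binding at x*.
Dual feasibility on the basic columns requires 1·y_cooling + 1·y_labor = 4, 5·y_cooling + 2·y_labor = 17.
Solving: y_cooling = 3, y_labor = 1.
Reduced cost of solvent B: c₃ − yᵀa₃ = 3.5 − (3·3 + 1·3) = 3.5 − 12 = -8.5.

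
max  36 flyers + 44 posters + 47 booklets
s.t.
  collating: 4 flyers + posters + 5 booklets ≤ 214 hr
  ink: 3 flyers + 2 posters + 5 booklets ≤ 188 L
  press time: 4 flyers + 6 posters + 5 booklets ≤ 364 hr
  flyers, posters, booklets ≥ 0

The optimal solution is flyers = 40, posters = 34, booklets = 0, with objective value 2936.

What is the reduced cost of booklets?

-3

Check each constraint at x*: collating 194/214 (slack 20); ink 188/188 (tight); press time 364/364 (tight).
By complementary slackness, y = 0 for the non-binding constraint.
From A_Bᵀ y = c: 3·y_ink + 4·y_press time = 36; 2·y_ink + 6·y_press time = 44.
This yields shadow prices y_ink = 4, y_press time = 6.
Reduced cost of booklets: c₃ − yᵀa₃ = 47 − (4·5 + 6·5) = 47 − 50 = -3.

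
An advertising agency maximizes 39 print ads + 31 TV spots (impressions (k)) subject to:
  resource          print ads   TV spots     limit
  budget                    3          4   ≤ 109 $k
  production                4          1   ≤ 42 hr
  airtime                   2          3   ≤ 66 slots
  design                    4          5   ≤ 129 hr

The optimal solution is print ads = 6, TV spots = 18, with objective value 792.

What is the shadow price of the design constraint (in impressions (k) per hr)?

Binding: production and airtime. Non-binding: budget (19 unused), design (15 unused).
Since budget, design are not tight, their duals are 0.
Dual feasibility on the basic columns requires 4·y_production + 2·y_airtime = 39, 1·y_production + 3·y_airtime = 31.
Solving: y_production = 5.5, y_airtime = 8.5.
Shadow price of design = 0.

0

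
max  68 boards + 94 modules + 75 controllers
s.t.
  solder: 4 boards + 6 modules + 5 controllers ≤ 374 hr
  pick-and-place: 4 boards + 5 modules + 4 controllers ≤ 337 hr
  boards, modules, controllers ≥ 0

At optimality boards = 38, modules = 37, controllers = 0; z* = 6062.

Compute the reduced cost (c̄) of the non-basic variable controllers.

Check each constraint at x*: solder 374/374 (tight); pick-and-place 337/337 (tight).
From A_Bᵀ y = c: 4·y_solder + 4·y_pick-and-place = 68; 6·y_solder + 5·y_pick-and-place = 94.
Solving: y_solder = 9, y_pick-and-place = 8.
Reduced cost of controllers: c₃ − yᵀa₃ = 75 − (9·5 + 8·4) = 75 − 77 = -2.

-2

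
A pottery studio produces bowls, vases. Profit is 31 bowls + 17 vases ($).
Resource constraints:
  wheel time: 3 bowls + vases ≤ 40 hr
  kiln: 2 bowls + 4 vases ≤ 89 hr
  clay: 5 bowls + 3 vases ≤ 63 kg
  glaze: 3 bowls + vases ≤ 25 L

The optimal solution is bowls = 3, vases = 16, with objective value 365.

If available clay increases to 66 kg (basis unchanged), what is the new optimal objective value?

Binding: clay and glaze. Non-binding: wheel time (15 unused), kiln (19 unused).
Since wheel time, kiln are not tight, their duals are 0.
From A_Bᵀ y = c: 5·y_clay + 3·y_glaze = 31; 3·y_clay + 1·y_glaze = 17.
Solving: y_clay = 5, y_glaze = 2.
Δz = y_clay·Δb = 5 × (3) = 15, so new z* = 365 + 15 = 380.

380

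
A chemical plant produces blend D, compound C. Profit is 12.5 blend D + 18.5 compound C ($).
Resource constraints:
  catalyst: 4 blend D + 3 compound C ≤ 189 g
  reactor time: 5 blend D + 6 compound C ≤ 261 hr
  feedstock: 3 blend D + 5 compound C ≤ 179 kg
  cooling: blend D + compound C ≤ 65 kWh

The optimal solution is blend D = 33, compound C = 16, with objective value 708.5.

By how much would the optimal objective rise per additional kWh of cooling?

0

At the optimum: catalyst uses 180 of 189 (slack = 9); reactor time uses 261 of 261 (binding); feedstock uses 179 of 179 (binding); cooling uses 49 of 65 (slack = 16).
Slack constraints have shadow price 0 (complementary slackness).
From A_Bᵀ y = c: 5·y_reactor time + 3·y_feedstock = 12.5; 6·y_reactor time + 5·y_feedstock = 18.5.
Solving: y_reactor time = 1, y_feedstock = 2.5.
Shadow price of cooling = 0.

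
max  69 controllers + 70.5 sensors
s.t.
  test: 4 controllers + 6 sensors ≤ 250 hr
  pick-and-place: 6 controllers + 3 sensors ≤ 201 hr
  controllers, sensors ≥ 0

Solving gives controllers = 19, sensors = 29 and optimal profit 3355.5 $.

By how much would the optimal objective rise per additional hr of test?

At the optimum: test uses 250 of 250 (binding); pick-and-place uses 201 of 201 (binding).
From A_Bᵀ y = c: 4·y_test + 6·y_pick-and-place = 69; 6·y_test + 3·y_pick-and-place = 70.5.
→ y_test = 9 and y_pick-and-place = 5.5.
Shadow price of test = 9.

9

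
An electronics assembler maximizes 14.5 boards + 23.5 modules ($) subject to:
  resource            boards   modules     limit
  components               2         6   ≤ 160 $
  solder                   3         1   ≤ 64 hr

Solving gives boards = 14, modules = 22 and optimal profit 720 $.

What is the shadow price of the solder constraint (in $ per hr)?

Check each constraint at x*: components 160/160 (tight); solder 64/64 (tight).
The binding rows give the dual system: 2·y_components + 3·y_solder = 14.5 and 6·y_components + 1·y_solder = 23.5.
This yields shadow prices y_components = 3.5, y_solder = 2.5.
Shadow price of solder = 2.5.

2.5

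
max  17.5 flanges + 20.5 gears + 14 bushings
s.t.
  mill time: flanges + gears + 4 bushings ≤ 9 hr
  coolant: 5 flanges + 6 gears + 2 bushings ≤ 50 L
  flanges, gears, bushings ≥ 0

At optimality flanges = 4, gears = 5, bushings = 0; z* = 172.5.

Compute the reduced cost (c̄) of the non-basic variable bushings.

-2

Check each constraint at x*: mill time 9/9 (tight); coolant 50/50 (tight).
From A_Bᵀ y = c: 1·y_mill time + 5·y_coolant = 17.5; 1·y_mill time + 6·y_coolant = 20.5.
Solving: y_mill time = 2.5, y_coolant = 3.
Reduced cost of bushings: c₃ − yᵀa₃ = 14 − (2.5·4 + 3·2) = 14 − 16 = -2.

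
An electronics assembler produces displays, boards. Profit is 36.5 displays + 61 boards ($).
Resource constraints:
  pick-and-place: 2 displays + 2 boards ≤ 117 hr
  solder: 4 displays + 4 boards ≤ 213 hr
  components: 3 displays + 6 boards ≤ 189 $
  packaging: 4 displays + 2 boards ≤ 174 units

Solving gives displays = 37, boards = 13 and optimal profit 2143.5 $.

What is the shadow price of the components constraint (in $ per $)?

Check each constraint at x*: pick-and-place 100/117 (slack 17); solder 200/213 (slack 13); components 189/189 (tight); packaging 174/174 (tight).
By complementary slackness, y = 0 for the non-binding constraints.
From A_Bᵀ y = c: 3·y_components + 4·y_packaging = 36.5; 6·y_components + 2·y_packaging = 61.
→ y_components = 9.5 and y_packaging = 2.
Shadow price of components = 9.5.

9.5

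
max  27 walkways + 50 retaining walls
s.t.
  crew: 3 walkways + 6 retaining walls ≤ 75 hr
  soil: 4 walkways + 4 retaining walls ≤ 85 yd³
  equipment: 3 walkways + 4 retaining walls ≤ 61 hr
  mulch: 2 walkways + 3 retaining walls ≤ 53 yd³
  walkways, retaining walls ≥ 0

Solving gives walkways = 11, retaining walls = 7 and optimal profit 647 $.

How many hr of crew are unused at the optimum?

crew used = 3·11 + 6·7 = 75; slack = 75 − 75 = 0.

0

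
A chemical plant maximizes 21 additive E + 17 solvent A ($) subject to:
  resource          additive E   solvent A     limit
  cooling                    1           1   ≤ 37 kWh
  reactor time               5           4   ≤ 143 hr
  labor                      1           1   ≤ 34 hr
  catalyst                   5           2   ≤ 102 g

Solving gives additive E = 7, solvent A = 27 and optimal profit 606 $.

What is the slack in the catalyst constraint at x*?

catalyst used = 5·7 + 2·27 = 89; slack = 102 − 89 = 13.

13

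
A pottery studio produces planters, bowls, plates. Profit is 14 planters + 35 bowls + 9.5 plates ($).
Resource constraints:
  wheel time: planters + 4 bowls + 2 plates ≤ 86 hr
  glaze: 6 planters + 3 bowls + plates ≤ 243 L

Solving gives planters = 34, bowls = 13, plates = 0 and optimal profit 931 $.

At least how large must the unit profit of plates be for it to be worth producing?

17

Check each constraint at x*: wheel time 86/86 (tight); glaze 243/243 (tight).
Dual feasibility on the basic columns requires 1·y_wheel time + 6·y_glaze = 14, 4·y_wheel time + 3·y_glaze = 35.
→ y_wheel time = 8 and y_glaze = 1.
plates enters the basis when its profit ≥ yᵀa₃ = 8·2 + 1·1 = 17.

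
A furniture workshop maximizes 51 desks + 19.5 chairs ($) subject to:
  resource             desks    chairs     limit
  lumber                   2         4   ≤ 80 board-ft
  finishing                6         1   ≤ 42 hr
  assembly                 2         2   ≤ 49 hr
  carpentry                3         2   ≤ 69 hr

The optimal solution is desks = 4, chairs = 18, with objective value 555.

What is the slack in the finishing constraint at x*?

finishing used = 6·4 + 1·18 = 42; slack = 42 − 42 = 0.

0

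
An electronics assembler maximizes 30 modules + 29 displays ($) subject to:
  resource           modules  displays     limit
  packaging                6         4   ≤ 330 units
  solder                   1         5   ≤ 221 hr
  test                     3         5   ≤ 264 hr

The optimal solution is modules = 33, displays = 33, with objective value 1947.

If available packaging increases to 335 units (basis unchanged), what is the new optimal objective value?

Binding: packaging and test. Non-binding: solder (23 unused).
Slack constraints have shadow price 0 (complementary slackness).
From A_Bᵀ y = c: 6·y_packaging + 3·y_test = 30; 4·y_packaging + 5·y_test = 29.
→ y_packaging = 3.5 and y_test = 3.
Δz = y_packaging·Δb = 3.5 × (5) = 17.5, so new z* = 1947 + 17.5 = 1964.5.

1964.5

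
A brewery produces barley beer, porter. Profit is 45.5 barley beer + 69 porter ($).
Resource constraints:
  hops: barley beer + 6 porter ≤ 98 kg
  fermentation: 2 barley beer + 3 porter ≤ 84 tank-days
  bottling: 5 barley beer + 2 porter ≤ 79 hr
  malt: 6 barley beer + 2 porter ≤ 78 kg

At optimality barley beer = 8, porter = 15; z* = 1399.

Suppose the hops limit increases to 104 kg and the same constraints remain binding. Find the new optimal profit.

Binding: hops and malt. Non-binding: fermentation (23 unused), bottling (9 unused).
Slack constraints have shadow price 0 (complementary slackness).
Dual feasibility on the basic columns requires 1·y_hops + 6·y_malt = 45.5, 6·y_hops + 2·y_malt = 69.
Solving: y_hops = 9.5, y_malt = 6.
Δz = y_hops·Δb = 9.5 × (6) = 57, so new z* = 1399 + 57 = 1456.

1456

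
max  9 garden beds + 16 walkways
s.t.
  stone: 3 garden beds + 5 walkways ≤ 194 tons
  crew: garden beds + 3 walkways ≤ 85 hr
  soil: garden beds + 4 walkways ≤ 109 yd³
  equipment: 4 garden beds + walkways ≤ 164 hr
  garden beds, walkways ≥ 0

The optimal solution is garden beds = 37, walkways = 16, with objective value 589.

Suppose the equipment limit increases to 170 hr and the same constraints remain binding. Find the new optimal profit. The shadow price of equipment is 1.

Δb = 6, so new z* = 589 + (1)·(6) = 589 + 6 = 595.

595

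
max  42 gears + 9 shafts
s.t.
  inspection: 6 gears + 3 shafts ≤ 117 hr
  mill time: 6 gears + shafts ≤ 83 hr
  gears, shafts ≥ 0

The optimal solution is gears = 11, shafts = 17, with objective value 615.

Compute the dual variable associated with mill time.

6

Both inspection and mill time are binding at x*.
From A_Bᵀ y = c: 6·y_inspection + 6·y_mill time = 42; 3·y_inspection + 1·y_mill time = 9.
Solving: y_inspection = 1, y_mill time = 6.
Shadow price of mill time = 6.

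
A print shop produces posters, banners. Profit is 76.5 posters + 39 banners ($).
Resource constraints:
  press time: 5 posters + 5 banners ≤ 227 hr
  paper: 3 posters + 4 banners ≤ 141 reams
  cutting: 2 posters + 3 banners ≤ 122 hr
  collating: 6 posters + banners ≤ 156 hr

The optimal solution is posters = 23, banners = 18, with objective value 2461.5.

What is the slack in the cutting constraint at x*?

22

cutting used = 2·23 + 3·18 = 100; slack = 122 − 100 = 22.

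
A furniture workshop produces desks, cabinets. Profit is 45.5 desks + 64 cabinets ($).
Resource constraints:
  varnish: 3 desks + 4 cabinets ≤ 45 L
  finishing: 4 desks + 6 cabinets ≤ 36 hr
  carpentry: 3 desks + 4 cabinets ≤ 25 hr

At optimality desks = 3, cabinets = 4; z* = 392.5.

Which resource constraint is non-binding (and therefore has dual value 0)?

varnish: 25/45 (slack 20)
finishing: 36/36 (binding)
carpentry: 25/25 (binding)
By complementary slackness, a constraint with positive slack has shadow price 0 → varnish.

varnish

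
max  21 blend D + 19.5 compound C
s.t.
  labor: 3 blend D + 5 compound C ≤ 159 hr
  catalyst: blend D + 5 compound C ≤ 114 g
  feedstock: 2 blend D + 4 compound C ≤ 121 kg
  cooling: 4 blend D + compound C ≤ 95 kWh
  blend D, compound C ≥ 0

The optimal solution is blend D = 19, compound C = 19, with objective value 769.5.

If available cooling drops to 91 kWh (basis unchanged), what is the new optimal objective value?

Binding: catalyst and cooling. Non-binding: labor (7 unused), feedstock (7 unused).
By complementary slackness, y = 0 for the non-binding constraints.
From A_Bᵀ y = c: 1·y_catalyst + 4·y_cooling = 21; 5·y_catalyst + 1·y_cooling = 19.5.
This yields shadow prices y_catalyst = 3, y_cooling = 4.5.
Δz = y_cooling·Δb = 4.5 × (-4) = -18, so new z* = 769.5 − 18 = 751.5.

751.5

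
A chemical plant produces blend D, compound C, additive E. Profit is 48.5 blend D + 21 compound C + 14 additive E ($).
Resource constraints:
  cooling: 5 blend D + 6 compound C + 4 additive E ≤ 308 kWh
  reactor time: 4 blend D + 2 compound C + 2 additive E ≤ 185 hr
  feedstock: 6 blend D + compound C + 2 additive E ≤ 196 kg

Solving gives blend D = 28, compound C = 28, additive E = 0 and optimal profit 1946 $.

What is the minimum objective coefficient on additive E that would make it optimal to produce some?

22

Check each constraint at x*: cooling 308/308 (tight); reactor time 168/185 (slack 17); feedstock 196/196 (tight).
Since reactor time is not tight, its dual is 0.
Dual feasibility on the basic columns requires 5·y_cooling + 6·y_feedstock = 48.5, 6·y_cooling + 1·y_feedstock = 21.
→ y_cooling = 2.5 and y_feedstock = 6.
additive E enters the basis when its profit ≥ yᵀa₃ = 2.5·4 + 6·2 = 22.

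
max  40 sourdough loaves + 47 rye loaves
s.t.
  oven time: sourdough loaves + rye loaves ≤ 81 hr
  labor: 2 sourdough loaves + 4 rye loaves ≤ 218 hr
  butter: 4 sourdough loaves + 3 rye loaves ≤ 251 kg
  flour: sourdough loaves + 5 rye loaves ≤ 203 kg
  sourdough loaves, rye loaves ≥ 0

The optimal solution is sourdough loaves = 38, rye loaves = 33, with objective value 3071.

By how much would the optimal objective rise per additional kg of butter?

At the optimum: oven time uses 71 of 81 (slack = 10); labor uses 208 of 218 (slack = 10); butter uses 251 of 251 (binding); flour uses 203 of 203 (binding).
Slack constraints have shadow price 0 (complementary slackness).
From A_Bᵀ y = c: 4·y_butter + 1·y_flour = 40; 3·y_butter + 5·y_flour = 47.
Solving: y_butter = 9, y_flour = 4.
Shadow price of butter = 9.

9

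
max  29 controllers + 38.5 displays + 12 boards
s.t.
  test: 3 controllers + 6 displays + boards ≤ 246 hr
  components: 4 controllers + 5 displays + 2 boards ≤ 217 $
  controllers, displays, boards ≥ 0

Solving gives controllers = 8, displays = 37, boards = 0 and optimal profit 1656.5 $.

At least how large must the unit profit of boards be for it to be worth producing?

Check each constraint at x*: test 246/246 (tight); components 217/217 (tight).
From A_Bᵀ y = c: 3·y_test + 4·y_components = 29; 6·y_test + 5·y_components = 38.5.
Solving: y_test = 1, y_components = 6.5.
boards enters the basis when its profit ≥ yᵀa₃ = 1·1 + 6.5·2 = 14.

14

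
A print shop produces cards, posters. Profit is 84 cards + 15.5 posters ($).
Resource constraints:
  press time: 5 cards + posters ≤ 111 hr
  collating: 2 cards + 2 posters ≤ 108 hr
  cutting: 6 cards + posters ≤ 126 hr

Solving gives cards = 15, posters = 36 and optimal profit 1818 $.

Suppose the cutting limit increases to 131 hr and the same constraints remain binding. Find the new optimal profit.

At the optimum: press time uses 111 of 111 (binding); collating uses 102 of 108 (slack = 6); cutting uses 126 of 126 (binding).
Since collating is not tight, its dual is 0.
From A_Bᵀ y = c: 5·y_press time + 6·y_cutting = 84; 1·y_press time + 1·y_cutting = 15.5.
This yields shadow prices y_press time = 9, y_cutting = 6.5.
Δz = y_cutting·Δb = 6.5 × (5) = 32.5, so new z* = 1818 + 32.5 = 1850.5.

1850.5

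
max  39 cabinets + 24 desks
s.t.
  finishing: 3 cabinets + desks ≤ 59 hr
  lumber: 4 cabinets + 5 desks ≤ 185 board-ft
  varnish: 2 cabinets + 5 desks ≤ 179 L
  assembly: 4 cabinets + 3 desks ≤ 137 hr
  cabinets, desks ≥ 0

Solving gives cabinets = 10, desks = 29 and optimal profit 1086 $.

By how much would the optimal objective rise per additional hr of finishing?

9

Check each constraint at x*: finishing 59/59 (tight); lumber 185/185 (tight); varnish 165/179 (slack 14); assembly 127/137 (slack 10).
Slack constraints have shadow price 0 (complementary slackness).
The binding rows give the dual system: 3·y_finishing + 4·y_lumber = 39 and 1·y_finishing + 5·y_lumber = 24.
→ y_finishing = 9 and y_lumber = 3.
Shadow price of finishing = 9.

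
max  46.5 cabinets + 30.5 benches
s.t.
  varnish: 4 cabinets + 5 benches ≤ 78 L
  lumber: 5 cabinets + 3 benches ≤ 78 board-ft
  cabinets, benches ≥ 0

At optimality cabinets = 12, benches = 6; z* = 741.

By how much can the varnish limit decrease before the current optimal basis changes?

Binding constraints: varnish, lumber. The basis is B = [[4,5],[5,3]] with det -13.
Per unit decrease in varnish, x* moves by d = (0.2308, -0.3846).
The basis stays optimal until benches reaches 0; allowable decrease = 15.6 L.

15.6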